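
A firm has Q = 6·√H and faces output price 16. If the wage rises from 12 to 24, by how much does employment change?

From P·MP_H = w with MP_H = 3·H^(-1/2), the labor demand is H(w) = (48/w)^(2).
At w = 12: H = 16. At w = 24: H = 4.
ΔH = 4 − 16 = -12.

ΔH = -12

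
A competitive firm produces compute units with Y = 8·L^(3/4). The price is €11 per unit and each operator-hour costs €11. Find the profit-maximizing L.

MP_L = (3/4)·8·L^(-1/4) = 6·L^(-1/4).
Profit maximization for a price taker requires P·MP_L = w: 11·6·L^(-1/4) = 11.
So L^(-1/4) = 1/6, which gives L = 1296.

L* = 1296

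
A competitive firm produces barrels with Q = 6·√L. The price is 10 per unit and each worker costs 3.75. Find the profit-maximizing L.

L* = 64

MP_L = (1/2)·6·L^(-1/2) = 3·L^(-1/2).
Profit maximization for a price taker requires P·MP_L = w: 10·3·L^(-1/2) = 3.75.
So L^(-1/2) = 0.125, which gives L = 64.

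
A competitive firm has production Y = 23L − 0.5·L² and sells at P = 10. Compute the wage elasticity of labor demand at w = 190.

From P·MP_L = w with MP_L = 23 − L, labor demand is L(w) = 23 − w/10.
dL/dw = −1/(10) = -0.1.
At w = 190, L = 4, so ε = (dL/dw)·(w/L) = (-0.1)·(190/4) = -4.75.

ε = -4.75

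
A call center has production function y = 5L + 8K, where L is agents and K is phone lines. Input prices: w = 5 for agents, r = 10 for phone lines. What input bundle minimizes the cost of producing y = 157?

The inputs are perfect substitutes, so the firm uses whichever has the lower cost per unit of output.
Cost per unit of output via L is w/5 = 1; via K it is r/8 = 1.25. L is cheaper.
Producing y = 157 with L alone: L = 31.4, K = 0.

L* = 31.4, K* = 0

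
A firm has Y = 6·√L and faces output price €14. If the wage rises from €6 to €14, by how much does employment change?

ΔL = -40

From P·MP_L = w with MP_L = 3·L^(-1/2), the labor demand is L(w) = (42/w)^(2).
At w = 6: L = 49. At w = 14: L = 9.
ΔL = 9 − 49 = -40.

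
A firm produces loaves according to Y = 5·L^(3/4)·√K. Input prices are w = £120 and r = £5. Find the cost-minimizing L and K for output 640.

Cost minimization requires the marginal rate of technical substitution to equal the input-price ratio: MP_L/MP_K = w/r.
Here MP_L/MP_K = (3/4)·(K/L)/(1/2) = 1.5·(K/L). Setting this equal to 120/5 = 24 gives K = 16L.
Substituting into Y = 640: 5·L^(3/4)·(16L)^(1/2) = 640.
Solving, L = 16 and K = 256.

L* = 16, K* = 256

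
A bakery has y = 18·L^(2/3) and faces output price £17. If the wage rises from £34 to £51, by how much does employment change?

ΔL = -152

From P·MP_L = w with MP_L = 12·L^(-1/3), the labor demand is L(w) = (204/w)^(3).
At w = 34: L = 216. At w = 51: L = 64.
ΔL = 64 − 216 = -152.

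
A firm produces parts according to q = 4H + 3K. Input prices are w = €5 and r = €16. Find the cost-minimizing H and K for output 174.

H* = 43.5, K* = 0

The inputs are perfect substitutes, so the firm uses whichever has the lower cost per unit of output.
Cost per unit of output via H is w/4 = 1.25; via K it is r/3 = 16/3. H is cheaper.
Producing q = 174 with H alone: H = 43.5, K = 0.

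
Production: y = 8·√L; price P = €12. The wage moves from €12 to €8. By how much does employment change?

From P·MP_L = w with MP_L = 4·L^(-1/2), the labor demand is L(w) = (48/w)^(2).
At w = 12: L = 16. At w = 8: L = 36.
ΔL = 36 − 16 = 20.

ΔL = 20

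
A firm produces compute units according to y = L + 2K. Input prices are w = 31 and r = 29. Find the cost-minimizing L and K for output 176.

L* = 0, K* = 88

The inputs are perfect substitutes, so the firm uses whichever has the lower cost per unit of output.
Cost per unit of output via L is 31; via K it is 14.5. K is cheaper.
Producing y = 176 with K alone: L = 0, K = 88.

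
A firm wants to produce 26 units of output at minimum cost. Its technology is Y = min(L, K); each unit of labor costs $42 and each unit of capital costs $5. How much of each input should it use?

With a fixed-proportions technology, the cost-minimizing bundle uses no slack in either input: L = K = Y.
So L = 26 and K = 26.

L* = 26, K* = 26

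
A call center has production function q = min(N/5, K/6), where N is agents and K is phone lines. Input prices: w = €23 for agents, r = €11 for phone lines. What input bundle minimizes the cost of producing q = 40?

With a fixed-proportions technology, the cost-minimizing bundle uses no slack in either input: N/5 = K/6 = q.
So N = 5·40 = 200 and K = 6·40 = 240.

N* = 200, K* = 240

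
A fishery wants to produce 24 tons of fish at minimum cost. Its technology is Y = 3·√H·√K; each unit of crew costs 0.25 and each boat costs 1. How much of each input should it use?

H* = 16, K* = 4

Cost minimization requires the marginal rate of technical substitution to equal the input-price ratio: MP_H/MP_K = w/r.
Here MP_H/MP_K = (1/2)·(K/H)/(1/2) = (K/H). Setting this equal to 0.25/1 = 0.25 gives K = 0.25H.
Substituting into Y = 24: 3·H^(1/2)·(0.25H)^(1/2) = 24.
Solving, H = 16 and K = 4.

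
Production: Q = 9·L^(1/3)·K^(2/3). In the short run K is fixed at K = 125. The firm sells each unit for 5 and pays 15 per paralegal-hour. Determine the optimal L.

L* = 125

With K = 125, MP_L = (1/3)·9·L^(-2/3)·125^(2/3) = 75·L^(-2/3).
Profit maximization for a price taker requires P·MP_L = w: 5·75·L^(-2/3) = 15.
So L^(-2/3) = 0.04, which gives L = 125.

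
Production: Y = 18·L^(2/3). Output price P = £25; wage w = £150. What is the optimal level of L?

L* = 8

MP_L = (2/3)·18·L^(-1/3) = 12·L^(-1/3).
Profit maximization for a price taker requires P·MP_L = w: 25·12·L^(-1/3) = 150.
So L^(-1/3) = 0.5, which gives L = 8.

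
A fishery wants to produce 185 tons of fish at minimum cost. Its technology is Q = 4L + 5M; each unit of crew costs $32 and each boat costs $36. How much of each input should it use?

The inputs are perfect substitutes, so the firm uses whichever has the lower cost per unit of output.
Cost per unit of output via L is w/4 = 8; via M it is r/5 = 7.2. M is cheaper.
Producing Q = 185 with M alone: L = 0, M = 37.

L* = 0, M* = 37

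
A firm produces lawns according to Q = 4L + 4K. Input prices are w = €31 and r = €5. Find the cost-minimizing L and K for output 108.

The inputs are perfect substitutes, so the firm uses whichever has the lower cost per unit of output.
Cost per unit of output via L is w/4 = 7.75; via K it is r/4 = 1.25. K is cheaper.
Producing Q = 108 with K alone: L = 0, K = 27.

L* = 0, K* = 27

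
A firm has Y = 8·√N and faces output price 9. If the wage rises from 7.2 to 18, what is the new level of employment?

From P·MP_N = w with MP_N = 4·N^(-1/2), the labor demand is N(w) = (36/w)^(2).
At w = 7.2: N = 25. At w = 18: N = 4.

N* = 4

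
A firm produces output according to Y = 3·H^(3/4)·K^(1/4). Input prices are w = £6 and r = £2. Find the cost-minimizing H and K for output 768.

H* = 256, K* = 256

Cost minimization requires the marginal rate of technical substitution to equal the input-price ratio: MP_H/MP_K = w/r.
Here MP_H/MP_K = (3/4)·(K/H)/(1/4) = 3·(K/H). Setting this equal to 6/2 = 3 gives K = H.
Substituting into Y = 768: 3·H^(3/4)·(H)^(1/4) = 768.
Solving, H = 256 and K = 256.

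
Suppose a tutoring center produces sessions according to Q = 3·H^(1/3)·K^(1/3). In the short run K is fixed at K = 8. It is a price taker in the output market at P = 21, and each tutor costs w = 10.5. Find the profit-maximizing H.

H* = 8

With K = 8, MP_H = (1/3)·3·H^(-2/3)·8^(1/3) = 2·H^(-2/3).
Profit maximization for a price taker requires P·MP_H = w: 21·2·H^(-2/3) = 10.5.
So H^(-2/3) = 0.25, which gives H = 8.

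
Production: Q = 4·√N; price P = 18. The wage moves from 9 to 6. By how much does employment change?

ΔN = 20

From P·MP_N = w with MP_N = 2·N^(-1/2), the labor demand is N(w) = (36/w)^(2).
At w = 9: N = 16. At w = 6: N = 36.
ΔN = 36 − 16 = 20.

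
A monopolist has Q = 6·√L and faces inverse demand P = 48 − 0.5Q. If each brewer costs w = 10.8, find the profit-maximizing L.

L* = 25

Marginal revenue from the inverse demand is MR = 48 − Q.
The marginal product is MP_L = 3·L^(-1/2).
A monopolist hires until marginal revenue product equals the wage: MR·MP_L = w.
At L, Q = 6·√L. Substituting and solving: (48 − 6·√L)·3·L^(-1/2) = 10.8 gives L = 25.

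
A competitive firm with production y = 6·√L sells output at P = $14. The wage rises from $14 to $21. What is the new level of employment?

L* = 4

From P·MP_L = w with MP_L = 3·L^(-1/2), the labor demand is L(w) = (42/w)^(2).
At w = 14: L = 9. At w = 21: L = 4.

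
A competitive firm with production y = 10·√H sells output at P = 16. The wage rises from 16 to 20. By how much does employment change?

From P·MP_H = w with MP_H = 5·H^(-1/2), the labor demand is H(w) = (80/w)^(2).
At w = 16: H = 25. At w = 20: H = 16.
ΔH = 16 − 25 = -9.

ΔH = -9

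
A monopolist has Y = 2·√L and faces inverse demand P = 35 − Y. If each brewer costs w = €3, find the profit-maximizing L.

L* = 25

Marginal revenue from the inverse demand is MR = 35 − 2Y.
The marginal product is MP_L = L^(-1/2).
A monopolist hires until marginal revenue product equals the wage: MR·MP_L = w.
At L, Y = 2·√L. Substituting and solving: (35 − 4·√L)·L^(-1/2) = 3 gives L = 25.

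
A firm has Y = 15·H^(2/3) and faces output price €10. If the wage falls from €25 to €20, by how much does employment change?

From P·MP_H = w with MP_H = 10·H^(-1/3), the labor demand is H(w) = (100/w)^(3).
At w = 25: H = 64. At w = 20: H = 125.
ΔH = 125 − 64 = 61.

ΔH = 61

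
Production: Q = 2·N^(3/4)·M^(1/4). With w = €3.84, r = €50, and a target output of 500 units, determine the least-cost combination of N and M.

N* = 625, M* = 16

Cost minimization requires the marginal rate of technical substitution to equal the input-price ratio: MP_N/MP_M = w/r.
Here MP_N/MP_M = (3/4)·(M/N)/(1/4) = 3·(M/N). Setting this equal to 3.84/50 = 0.0768 gives M = 0.0256N.
Substituting into Q = 500: 2·N^(3/4)·(0.0256N)^(1/4) = 500.
Solving, N = 625 and M = 16.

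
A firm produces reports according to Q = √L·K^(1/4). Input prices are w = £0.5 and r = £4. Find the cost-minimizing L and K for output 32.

L* = 256, K* = 16

Cost minimization requires the marginal rate of technical substitution to equal the input-price ratio: MP_L/MP_K = w/r.
Here MP_L/MP_K = (1/2)·(K/L)/(1/4) = 2·(K/L). Setting this equal to 0.5/4 = 0.125 gives K = 0.0625L.
Substituting into Q = 32: L^(1/2)·(0.0625L)^(1/4) = 32.
Solving, L = 256 and K = 16.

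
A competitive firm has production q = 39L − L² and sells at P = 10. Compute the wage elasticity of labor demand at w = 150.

ε = -0.625

From P·MP_L = w with MP_L = 39 − 2L, labor demand is L(w) = (39 − w/10)/2.
dL/dw = −1/(20) = -0.05.
At w = 150, L = 12, so ε = (dL/dw)·(w/L) = (-0.05)·(150/12) = -0.625.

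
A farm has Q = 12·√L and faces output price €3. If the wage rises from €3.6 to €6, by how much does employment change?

ΔL = -16

From P·MP_L = w with MP_L = 6·L^(-1/2), the labor demand is L(w) = (18/w)^(2).
At w = 3.6: L = 25. At w = 6: L = 9.
ΔL = 9 − 25 = -16.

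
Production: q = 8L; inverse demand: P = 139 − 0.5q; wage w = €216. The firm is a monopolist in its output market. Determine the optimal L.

Marginal revenue from the inverse demand is MR = 139 − q.
The marginal product is MP_L = 8.
A monopolist hires until marginal revenue product equals the wage: MR·MP_L = w.
(139 − 8L)·8 = 216, so L = 14.

L* = 14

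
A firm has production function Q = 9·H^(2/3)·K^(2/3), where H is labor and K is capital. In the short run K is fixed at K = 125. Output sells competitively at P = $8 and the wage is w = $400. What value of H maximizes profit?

With K = 125, MP_H = (2/3)·9·H^(-1/3)·125^(2/3) = 150·H^(-1/3).
Profit maximization for a price taker requires P·MP_H = w: 8·150·H^(-1/3) = 400.
So H^(-1/3) = 1/3, which gives H = 27.

H* = 27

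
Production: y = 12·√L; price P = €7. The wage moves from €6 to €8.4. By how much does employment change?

ΔL = -24

From P·MP_L = w with MP_L = 6·L^(-1/2), the labor demand is L(w) = (42/w)^(2).
At w = 6: L = 49. At w = 8.4: L = 25.
ΔL = 25 − 49 = -24.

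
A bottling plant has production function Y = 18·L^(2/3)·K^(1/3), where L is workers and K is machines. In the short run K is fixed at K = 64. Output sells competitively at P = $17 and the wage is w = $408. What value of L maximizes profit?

L* = 8

With K = 64, MP_L = (2/3)·18·L^(-1/3)·64^(1/3) = 48·L^(-1/3).
Profit maximization for a price taker requires P·MP_L = w: 17·48·L^(-1/3) = 408.
So L^(-1/3) = 0.5, which gives L = 8.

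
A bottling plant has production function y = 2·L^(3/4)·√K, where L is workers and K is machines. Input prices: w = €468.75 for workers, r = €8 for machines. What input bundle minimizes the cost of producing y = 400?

L* = 16, K* = 625

Cost minimization requires the marginal rate of technical substitution to equal the input-price ratio: MP_L/MP_K = w/r.
Here MP_L/MP_K = (3/4)·(K/L)/(1/2) = 1.5·(K/L). Setting this equal to 468.75/8 = 58.59375 gives K = 39.0625L.
Substituting into y = 400: 2·L^(3/4)·(39.0625L)^(1/2) = 400.
Solving, L = 16 and K = 625.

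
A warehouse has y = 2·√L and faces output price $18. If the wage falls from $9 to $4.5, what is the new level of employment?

L* = 16

From P·MP_L = w with MP_L = L^(-1/2), the labor demand is L(w) = (18/w)^(2).
At w = 9: L = 4. At w = 4.5: L = 16.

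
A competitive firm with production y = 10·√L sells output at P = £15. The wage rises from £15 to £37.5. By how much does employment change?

From P·MP_L = w with MP_L = 5·L^(-1/2), the labor demand is L(w) = (75/w)^(2).
At w = 15: L = 25. At w = 37.5: L = 4.
ΔL = 4 − 25 = -21.

ΔL = -21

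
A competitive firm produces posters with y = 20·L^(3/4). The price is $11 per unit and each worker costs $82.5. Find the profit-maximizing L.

L* = 16

MP_L = (3/4)·20·L^(-1/4) = 15·L^(-1/4).
Profit maximization for a price taker requires P·MP_L = w: 11·15·L^(-1/4) = 82.5.
So L^(-1/4) = 0.5, which gives L = 16.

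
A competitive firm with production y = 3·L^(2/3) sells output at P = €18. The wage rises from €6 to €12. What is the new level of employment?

L* = 27

From P·MP_L = w with MP_L = 2·L^(-1/3), the labor demand is L(w) = (36/w)^(3).
At w = 6: L = 216. At w = 12: L = 27.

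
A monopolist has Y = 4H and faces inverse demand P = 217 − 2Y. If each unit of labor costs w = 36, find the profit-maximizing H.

Marginal revenue from the inverse demand is MR = 217 − 4Y.
The marginal product is MP_H = 4.
A monopolist hires until marginal revenue product equals the wage: MR·MP_H = w.
(217 − 16H)·4 = 36, so H = 13.

H* = 13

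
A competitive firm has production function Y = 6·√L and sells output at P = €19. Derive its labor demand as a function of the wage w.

L(w) = 3249/w²

MP_L = (1/2)·6·L^(-1/2) = 3·L^(-1/2).
Setting P·MP_L = w: 57·L^(-1/2) = w.
Solving for L: L^(-1/2) = w/57, so L = (57/w)^(2).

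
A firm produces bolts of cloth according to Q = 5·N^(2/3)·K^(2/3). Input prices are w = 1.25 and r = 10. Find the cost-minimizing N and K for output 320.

Cost minimization requires the marginal rate of technical substitution to equal the input-price ratio: MP_N/MP_K = w/r.
Here MP_N/MP_K = (2/3)·(K/N)/(2/3) = (K/N). Setting this equal to 1.25/10 = 0.125 gives K = 0.125N.
Substituting into Q = 320: 5·N^(2/3)·(0.125N)^(2/3) = 320.
Solving, N = 64 and K = 8.

N* = 64, K* = 8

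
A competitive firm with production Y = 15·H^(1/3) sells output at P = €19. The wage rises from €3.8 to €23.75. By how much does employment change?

From P·MP_H = w with MP_H = 5·H^(-2/3), the labor demand is H(w) = (95/w)^(3/2).
At w = 3.8: H = 125. At w = 23.75: H = 8.
ΔH = 8 − 125 = -117.

ΔH = -117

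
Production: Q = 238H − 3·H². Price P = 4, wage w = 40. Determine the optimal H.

H* = 38

The marginal product of H is MP_H = 238 − 6H.
A price-taking firm hires until the value of the marginal product equals the wage: P·MP_H = w, so 4·(238 − 6H) = 40.
Then 238 − 6H = 10, giving H = 38.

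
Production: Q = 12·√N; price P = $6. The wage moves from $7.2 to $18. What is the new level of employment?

N* = 4

From P·MP_N = w with MP_N = 6·N^(-1/2), the labor demand is N(w) = (36/w)^(2).
At w = 7.2: N = 25. At w = 18: N = 4.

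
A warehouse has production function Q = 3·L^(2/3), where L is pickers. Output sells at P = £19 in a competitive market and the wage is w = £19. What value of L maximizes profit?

L* = 8

MP_L = (2/3)·3·L^(-1/3) = 2·L^(-1/3).
Profit maximization for a price taker requires P·MP_L = w: 19·2·L^(-1/3) = 19.
So L^(-1/3) = 0.5, which gives L = 8.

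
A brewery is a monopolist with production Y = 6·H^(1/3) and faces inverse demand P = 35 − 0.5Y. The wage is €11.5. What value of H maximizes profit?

H* = 8

Marginal revenue from the inverse demand is MR = 35 − Y.
The marginal product is MP_H = 2·H^(-2/3).
A monopolist hires until marginal revenue product equals the wage: MR·MP_H = w.
At H, Y = 6·H^(1/3). Substituting and solving: (35 − 6·H^(1/3))·2·H^(-2/3) = 11.5 gives H = 8.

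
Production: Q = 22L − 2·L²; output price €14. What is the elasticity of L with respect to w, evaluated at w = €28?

ε = -0.1

From P·MP_L = w with MP_L = 22 − 4L, labor demand is L(w) = (22 − w/14)/4.
dL/dw = −1/(56) = -1/56.
At w = 28, L = 5, so ε = (dL/dw)·(w/L) = (-1/56)·(28/5) = -0.1.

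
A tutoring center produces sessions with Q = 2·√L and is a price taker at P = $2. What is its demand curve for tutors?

L(w) = 4/w²

MP_L = (1/2)·2·L^(-1/2) = L^(-1/2).
Setting P·MP_L = w: 2·L^(-1/2) = w.
Solving for L: L^(-1/2) = w/2, so L = (2/w)^(2).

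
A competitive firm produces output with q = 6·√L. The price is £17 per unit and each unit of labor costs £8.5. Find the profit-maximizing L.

L* = 36

MP_L = (1/2)·6·L^(-1/2) = 3·L^(-1/2).
Profit maximization for a price taker requires P·MP_L = w: 17·3·L^(-1/2) = 8.5.
So L^(-1/2) = 1/6, which gives L = 36.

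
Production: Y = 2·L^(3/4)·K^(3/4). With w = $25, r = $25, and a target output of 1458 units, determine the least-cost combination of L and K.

L* = 81, K* = 81

Cost minimization requires the marginal rate of technical substitution to equal the input-price ratio: MP_L/MP_K = w/r.
Here MP_L/MP_K = (3/4)·(K/L)/(3/4) = (K/L). Setting this equal to 25/25 = 1 gives K = L.
Substituting into Y = 1458: 2·L^(3/4)·(L)^(3/4) = 1458.
Solving, L = 81 and K = 81.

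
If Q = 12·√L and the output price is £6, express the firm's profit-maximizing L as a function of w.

MP_L = (1/2)·12·L^(-1/2) = 6·L^(-1/2).
Setting P·MP_L = w: 36·L^(-1/2) = w.
Solving for L: L^(-1/2) = w/36, so L = (36/w)^(2).

L(w) = 1296/w²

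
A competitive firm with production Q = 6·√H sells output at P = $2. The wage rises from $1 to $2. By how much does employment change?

ΔH = -27

From P·MP_H = w with MP_H = 3·H^(-1/2), the labor demand is H(w) = (6/w)^(2).
At w = 1: H = 36. At w = 2: H = 9.
ΔH = 9 − 36 = -27.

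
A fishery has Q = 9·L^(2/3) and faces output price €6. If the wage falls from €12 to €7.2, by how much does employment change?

From P·MP_L = w with MP_L = 6·L^(-1/3), the labor demand is L(w) = (36/w)^(3).
At w = 12: L = 27. At w = 7.2: L = 125.
ΔL = 125 − 27 = 98.

ΔL = 98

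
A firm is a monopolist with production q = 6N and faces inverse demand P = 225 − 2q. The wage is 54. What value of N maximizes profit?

Marginal revenue from the inverse demand is MR = 225 − 4q.
The marginal product is MP_N = 6.
A monopolist hires until marginal revenue product equals the wage: MR·MP_N = w.
(225 − 24N)·6 = 54, so N = 9.

N* = 9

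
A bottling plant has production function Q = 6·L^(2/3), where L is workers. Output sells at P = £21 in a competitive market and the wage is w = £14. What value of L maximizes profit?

MP_L = (2/3)·6·L^(-1/3) = 4·L^(-1/3).
Profit maximization for a price taker requires P·MP_L = w: 21·4·L^(-1/3) = 14.
So L^(-1/3) = 1/6, which gives L = 216.

L* = 216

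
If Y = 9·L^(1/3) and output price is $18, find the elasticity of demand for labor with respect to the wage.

MP_L = (1/3)·9·L^(-2/3), so P·MP_L = w gives 54·L^(-2/3) = w.
Solving, L(w) = (54/w)^(3/2). This is a constant-elasticity form: L ∝ w^(−3/2), so ε = −3/2.

ε = -1.5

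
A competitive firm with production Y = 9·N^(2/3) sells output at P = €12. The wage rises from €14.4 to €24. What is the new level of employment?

From P·MP_N = w with MP_N = 6·N^(-1/3), the labor demand is N(w) = (72/w)^(3).
At w = 14.4: N = 125. At w = 24: N = 27.

N* = 27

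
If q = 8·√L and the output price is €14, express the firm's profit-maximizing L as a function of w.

L(w) = 3136/w²

MP_L = (1/2)·8·L^(-1/2) = 4·L^(-1/2).
Setting P·MP_L = w: 56·L^(-1/2) = w.
Solving for L: L^(-1/2) = w/56, so L = (56/w)^(2).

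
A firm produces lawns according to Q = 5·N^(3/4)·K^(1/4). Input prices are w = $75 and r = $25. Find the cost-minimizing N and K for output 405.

N* = 81, K* = 81

Cost minimization requires the marginal rate of technical substitution to equal the input-price ratio: MP_N/MP_K = w/r.
Here MP_N/MP_K = (3/4)·(K/N)/(1/4) = 3·(K/N). Setting this equal to 75/25 = 3 gives K = N.
Substituting into Q = 405: 5·N^(3/4)·(N)^(1/4) = 405.
Solving, N = 81 and K = 81.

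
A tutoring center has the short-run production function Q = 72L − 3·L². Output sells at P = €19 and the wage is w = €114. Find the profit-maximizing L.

L* = 11

The marginal product of L is MP_L = 72 − 6L.
A price-taking firm hires until the value of the marginal product equals the wage: P·MP_L = w, so 19·(72 − 6L) = 114.
Then 72 − 6L = 6, giving L = 11.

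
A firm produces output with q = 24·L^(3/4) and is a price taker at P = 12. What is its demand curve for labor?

MP_L = (3/4)·24·L^(-1/4) = 18·L^(-1/4).
Setting P·MP_L = w: 216·L^(-1/4) = w.
Solving for L: L^(-1/4) = w/216, so L = (216/w)^(4).

L(w) = (216/w)^(4)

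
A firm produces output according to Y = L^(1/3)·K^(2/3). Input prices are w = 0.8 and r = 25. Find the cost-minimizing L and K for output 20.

Cost minimization requires the marginal rate of technical substitution to equal the input-price ratio: MP_L/MP_K = w/r.
Here MP_L/MP_K = (1/3)·(K/L)/(2/3) = 0.5·(K/L). Setting this equal to 0.8/25 = 0.032 gives K = 0.064L.
Substituting into Y = 20: L^(1/3)·(0.064L)^(2/3) = 20.
Solving, L = 125 and K = 8.

L* = 125, K* = 8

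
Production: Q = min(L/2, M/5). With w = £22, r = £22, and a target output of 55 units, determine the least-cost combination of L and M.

With a fixed-proportions technology, the cost-minimizing bundle uses no slack in either input: L/2 = M/5 = Q.
So L = 2·55 = 110 and M = 5·55 = 275.

L* = 110, M* = 275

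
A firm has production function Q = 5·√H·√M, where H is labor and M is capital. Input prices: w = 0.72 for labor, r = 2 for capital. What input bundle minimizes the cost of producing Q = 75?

Cost minimization requires the marginal rate of technical substitution to equal the input-price ratio: MP_H/MP_M = w/r.
Here MP_H/MP_M = (1/2)·(M/H)/(1/2) = (M/H). Setting this equal to 0.72/2 = 0.36 gives M = 0.36H.
Substituting into Q = 75: 5·H^(1/2)·(0.36H)^(1/2) = 75.
Solving, H = 25 and M = 9.

H* = 25, M* = 9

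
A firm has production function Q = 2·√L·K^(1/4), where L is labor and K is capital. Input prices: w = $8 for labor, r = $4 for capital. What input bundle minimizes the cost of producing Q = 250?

Cost minimization requires the marginal rate of technical substitution to equal the input-price ratio: MP_L/MP_K = w/r.
Here MP_L/MP_K = (1/2)·(K/L)/(1/4) = 2·(K/L). Setting this equal to 8/4 = 2 gives K = L.
Substituting into Q = 250: 2·L^(1/2)·(L)^(1/4) = 250.
Solving, L = 625 and K = 625.

L* = 625, K* = 625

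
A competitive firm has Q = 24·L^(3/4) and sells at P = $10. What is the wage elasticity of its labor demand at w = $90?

ε = -4

MP_L = (3/4)·24·L^(-1/4), so P·MP_L = w gives 180·L^(-1/4) = w.
Solving, L(w) = (180/w)^(4). This is a constant-elasticity form: L ∝ w^(−4), so ε = −4.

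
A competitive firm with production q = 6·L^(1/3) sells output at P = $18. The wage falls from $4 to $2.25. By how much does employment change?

ΔL = 37

From P·MP_L = w with MP_L = 2·L^(-2/3), the labor demand is L(w) = (36/w)^(3/2).
At w = 4: L = 27. At w = 2.25: L = 64.
ΔL = 64 − 27 = 37.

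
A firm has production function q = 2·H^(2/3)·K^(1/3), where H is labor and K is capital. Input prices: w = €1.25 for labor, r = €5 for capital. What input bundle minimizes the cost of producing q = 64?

Cost minimization requires the marginal rate of technical substitution to equal the input-price ratio: MP_H/MP_K = w/r.
Here MP_H/MP_K = (2/3)·(K/H)/(1/3) = 2·(K/H). Setting this equal to 1.25/5 = 0.25 gives K = 0.125H.
Substituting into q = 64: 2·H^(2/3)·(0.125H)^(1/3) = 64.
Solving, H = 64 and K = 8.

H* = 64, K* = 8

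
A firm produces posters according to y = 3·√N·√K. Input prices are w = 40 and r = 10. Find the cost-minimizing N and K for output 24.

Cost minimization requires the marginal rate of technical substitution to equal the input-price ratio: MP_N/MP_K = w/r.
Here MP_N/MP_K = (1/2)·(K/N)/(1/2) = (K/N). Setting this equal to 40/10 = 4 gives K = 4N.
Substituting into y = 24: 3·N^(1/2)·(4N)^(1/2) = 24.
Solving, N = 4 and K = 16.

N* = 4, K* = 16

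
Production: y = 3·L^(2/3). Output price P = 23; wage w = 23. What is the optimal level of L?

MP_L = (2/3)·3·L^(-1/3) = 2·L^(-1/3).
Profit maximization for a price taker requires P·MP_L = w: 23·2·L^(-1/3) = 23.
So L^(-1/3) = 0.5, which gives L = 8.

L* = 8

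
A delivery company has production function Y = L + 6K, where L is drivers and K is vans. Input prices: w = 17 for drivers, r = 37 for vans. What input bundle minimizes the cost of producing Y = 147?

The inputs are perfect substitutes, so the firm uses whichever has the lower cost per unit of output.
Cost per unit of output via L is 17; via K it is 37/6. K is cheaper.
Producing Y = 147 with K alone: L = 0, K = 24.5.

L* = 0, K* = 24.5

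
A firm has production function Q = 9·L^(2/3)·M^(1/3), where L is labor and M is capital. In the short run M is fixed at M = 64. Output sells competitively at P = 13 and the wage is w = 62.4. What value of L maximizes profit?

With M = 64, MP_L = (2/3)·9·L^(-1/3)·64^(1/3) = 24·L^(-1/3).
Profit maximization for a price taker requires P·MP_L = w: 13·24·L^(-1/3) = 62.4.
So L^(-1/3) = 0.2, which gives L = 125.

L* = 125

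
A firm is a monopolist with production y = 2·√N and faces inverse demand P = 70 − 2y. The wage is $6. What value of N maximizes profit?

Marginal revenue from the inverse demand is MR = 70 − 4y.
The marginal product is MP_N = N^(-1/2).
A monopolist hires until marginal revenue product equals the wage: MR·MP_N = w.
At N, y = 2·√N. Substituting and solving: (70 − 8·√N)·N^(-1/2) = 6 gives N = 25.

N* = 25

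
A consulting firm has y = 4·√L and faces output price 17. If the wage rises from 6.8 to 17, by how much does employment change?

From P·MP_L = w with MP_L = 2·L^(-1/2), the labor demand is L(w) = (34/w)^(2).
At w = 6.8: L = 25. At w = 17: L = 4.
ΔL = 4 − 25 = -21.

ΔL = -21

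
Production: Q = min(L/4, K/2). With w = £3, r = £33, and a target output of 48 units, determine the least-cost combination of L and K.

With a fixed-proportions technology, the cost-minimizing bundle uses no slack in either input: L/4 = K/2 = Q.
So L = 4·48 = 192 and K = 2·48 = 96.

L* = 192, K* = 96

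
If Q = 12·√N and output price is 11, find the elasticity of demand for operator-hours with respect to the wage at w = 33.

ε = -2

MP_N = (1/2)·12·N^(-1/2), so P·MP_N = w gives 66·N^(-1/2) = w.
Solving, N(w) = (66/w)^(2). This is a constant-elasticity form: N ∝ w^(−2), so ε = −2.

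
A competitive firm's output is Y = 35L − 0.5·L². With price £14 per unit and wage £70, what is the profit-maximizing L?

The marginal product of L is MP_L = 35 − L.
A price-taking firm hires until the value of the marginal product equals the wage: P·MP_L = w, so 14·(35 − L) = 70.
Then 35 − L = 5, giving L = 30.

L* = 30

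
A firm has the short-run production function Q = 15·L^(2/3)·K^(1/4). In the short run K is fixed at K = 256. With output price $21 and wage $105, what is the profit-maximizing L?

L* = 512

With K = 256, MP_L = (2/3)·15·L^(-1/3)·256^(1/4) = 40·L^(-1/3).
Profit maximization for a price taker requires P·MP_L = w: 21·40·L^(-1/3) = 105.
So L^(-1/3) = 0.125, which gives L = 512.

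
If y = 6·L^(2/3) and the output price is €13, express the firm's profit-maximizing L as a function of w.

MP_L = (2/3)·6·L^(-1/3) = 4·L^(-1/3).
Setting P·MP_L = w: 52·L^(-1/3) = w.
Solving for L: L^(-1/3) = w/52, so L = (52/w)^(3).

L(w) = 140608/w³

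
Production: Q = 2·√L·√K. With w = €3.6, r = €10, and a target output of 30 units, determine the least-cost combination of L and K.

L* = 25, K* = 9

Cost minimization requires the marginal rate of technical substitution to equal the input-price ratio: MP_L/MP_K = w/r.
Here MP_L/MP_K = (1/2)·(K/L)/(1/2) = (K/L). Setting this equal to 3.6/10 = 0.36 gives K = 0.36L.
Substituting into Q = 30: 2·L^(1/2)·(0.36L)^(1/2) = 30.
Solving, L = 25 and K = 9.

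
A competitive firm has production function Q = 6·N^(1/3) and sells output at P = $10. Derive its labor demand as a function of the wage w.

MP_N = (1/3)·6·N^(-2/3) = 2·N^(-2/3).
Setting P·MP_N = w: 20·N^(-2/3) = w.
Solving for N: N^(-2/3) = w/20, so N = (20/w)^(3/2).

N(w) = (20/w)^(3/2)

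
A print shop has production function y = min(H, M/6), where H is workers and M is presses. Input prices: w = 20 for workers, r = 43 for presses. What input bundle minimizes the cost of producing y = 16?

With a fixed-proportions technology, the cost-minimizing bundle uses no slack in either input: H = M/6 = y.
So H = 16 and M = 6·16 = 96.

H* = 16, M* = 96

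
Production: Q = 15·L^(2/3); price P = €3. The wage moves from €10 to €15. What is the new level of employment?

From P·MP_L = w with MP_L = 10·L^(-1/3), the labor demand is L(w) = (30/w)^(3).
At w = 10: L = 27. At w = 15: L = 8.

L* = 8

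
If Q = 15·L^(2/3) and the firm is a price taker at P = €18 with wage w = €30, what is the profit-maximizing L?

L* = 216

MP_L = (2/3)·15·L^(-1/3) = 10·L^(-1/3).
Profit maximization for a price taker requires P·MP_L = w: 18·10·L^(-1/3) = 30.
So L^(-1/3) = 1/6, which gives L = 216.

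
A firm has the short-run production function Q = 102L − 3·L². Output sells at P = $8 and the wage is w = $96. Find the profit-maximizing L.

L* = 15

The marginal product of L is MP_L = 102 − 6L.
A price-taking firm hires until the value of the marginal product equals the wage: P·MP_L = w, so 8·(102 − 6L) = 96.
Then 102 − 6L = 12, giving L = 15.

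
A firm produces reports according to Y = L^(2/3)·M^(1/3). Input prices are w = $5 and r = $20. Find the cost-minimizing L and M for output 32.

L* = 64, M* = 8

Cost minimization requires the marginal rate of technical substitution to equal the input-price ratio: MP_L/MP_M = w/r.
Here MP_L/MP_M = (2/3)·(M/L)/(1/3) = 2·(M/L). Setting this equal to 5/20 = 0.25 gives M = 0.125L.
Substituting into Y = 32: L^(2/3)·(0.125L)^(1/3) = 32.
Solving, L = 64 and M = 8.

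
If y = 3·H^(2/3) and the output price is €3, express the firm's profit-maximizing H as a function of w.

H(w) = 216/w³

MP_H = (2/3)·3·H^(-1/3) = 2·H^(-1/3).
Setting P·MP_H = w: 6·H^(-1/3) = w.
Solving for H: H^(-1/3) = w/6, so H = (6/w)^(3).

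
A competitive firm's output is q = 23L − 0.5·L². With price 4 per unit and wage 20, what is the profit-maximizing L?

L* = 18

The marginal product of L is MP_L = 23 − L.
A price-taking firm hires until the value of the marginal product equals the wage: P·MP_L = w, so 4·(23 − L) = 20.
Then 23 − L = 5, giving L = 18.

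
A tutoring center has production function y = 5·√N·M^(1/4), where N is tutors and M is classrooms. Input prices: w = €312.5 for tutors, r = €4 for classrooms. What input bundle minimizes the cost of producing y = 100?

Cost minimization requires the marginal rate of technical substitution to equal the input-price ratio: MP_N/MP_M = w/r.
Here MP_N/MP_M = (1/2)·(M/N)/(1/4) = 2·(M/N). Setting this equal to 312.5/4 = 78.125 gives M = 39.0625N.
Substituting into y = 100: 5·N^(1/2)·(39.0625N)^(1/4) = 100.
Solving, N = 16 and M = 625.

N* = 16, M* = 625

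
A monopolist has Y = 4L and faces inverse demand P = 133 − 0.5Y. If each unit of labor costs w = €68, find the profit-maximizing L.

L* = 29

Marginal revenue from the inverse demand is MR = 133 − Y.
The marginal product is MP_L = 4.
A monopolist hires until marginal revenue product equals the wage: MR·MP_L = w.
(133 − 4L)·4 = 68, so L = 29.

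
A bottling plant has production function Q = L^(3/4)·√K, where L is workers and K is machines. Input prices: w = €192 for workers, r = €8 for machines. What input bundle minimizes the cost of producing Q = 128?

L* = 16, K* = 256

Cost minimization requires the marginal rate of technical substitution to equal the input-price ratio: MP_L/MP_K = w/r.
Here MP_L/MP_K = (3/4)·(K/L)/(1/2) = 1.5·(K/L). Setting this equal to 192/8 = 24 gives K = 16L.
Substituting into Q = 128: L^(3/4)·(16L)^(1/2) = 128.
Solving, L = 16 and K = 256.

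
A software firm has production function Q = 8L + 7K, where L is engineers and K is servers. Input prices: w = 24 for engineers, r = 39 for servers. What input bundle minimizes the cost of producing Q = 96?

The inputs are perfect substitutes, so the firm uses whichever has the lower cost per unit of output.
Cost per unit of output via L is w/8 = 3; via K it is r/7 = 39/7. L is cheaper.
Producing Q = 96 with L alone: L = 12, K = 0.

L* = 12, K* = 0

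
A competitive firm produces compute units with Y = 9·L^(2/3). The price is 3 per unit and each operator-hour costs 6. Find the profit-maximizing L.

L* = 27

MP_L = (2/3)·9·L^(-1/3) = 6·L^(-1/3).
Profit maximization for a price taker requires P·MP_L = w: 3·6·L^(-1/3) = 6.
So L^(-1/3) = 1/3, which gives L = 27.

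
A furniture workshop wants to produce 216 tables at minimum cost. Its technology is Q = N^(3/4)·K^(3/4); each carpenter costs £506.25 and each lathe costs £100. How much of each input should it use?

N* = 16, K* = 81

Cost minimization requires the marginal rate of technical substitution to equal the input-price ratio: MP_N/MP_K = w/r.
Here MP_N/MP_K = (3/4)·(K/N)/(3/4) = (K/N). Setting this equal to 506.25/100 = 5.0625 gives K = 5.0625N.
Substituting into Q = 216: N^(3/4)·(5.0625N)^(3/4) = 216.
Solving, N = 16 and K = 81.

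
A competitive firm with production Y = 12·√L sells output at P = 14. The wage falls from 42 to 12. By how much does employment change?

From P·MP_L = w with MP_L = 6·L^(-1/2), the labor demand is L(w) = (84/w)^(2).
At w = 42: L = 4. At w = 12: L = 49.
ΔL = 49 − 4 = 45.

ΔL = 45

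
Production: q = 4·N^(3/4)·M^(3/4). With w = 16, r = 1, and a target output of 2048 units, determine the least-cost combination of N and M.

Cost minimization requires the marginal rate of technical substitution to equal the input-price ratio: MP_N/MP_M = w/r.
Here MP_N/MP_M = (3/4)·(M/N)/(3/4) = (M/N). Setting this equal to 16/1 = 16 gives M = 16N.
Substituting into q = 2048: 4·N^(3/4)·(16N)^(3/4) = 2048.
Solving, N = 16 and M = 256.

N* = 16, M* = 256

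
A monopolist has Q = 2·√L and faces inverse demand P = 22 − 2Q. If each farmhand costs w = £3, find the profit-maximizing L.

L* = 4

Marginal revenue from the inverse demand is MR = 22 − 4Q.
The marginal product is MP_L = L^(-1/2).
A monopolist hires until marginal revenue product equals the wage: MR·MP_L = w.
At L, Q = 2·√L. Substituting and solving: (22 − 8·√L)·L^(-1/2) = 3 gives L = 4.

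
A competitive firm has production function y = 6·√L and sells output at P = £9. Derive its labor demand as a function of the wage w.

L(w) = 729/w²

MP_L = (1/2)·6·L^(-1/2) = 3·L^(-1/2).
Setting P·MP_L = w: 27·L^(-1/2) = w.
Solving for L: L^(-1/2) = w/27, so L = (27/w)^(2).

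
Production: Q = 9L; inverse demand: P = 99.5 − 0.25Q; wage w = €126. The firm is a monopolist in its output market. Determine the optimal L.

Marginal revenue from the inverse demand is MR = 99.5 − 0.5Q.
The marginal product is MP_L = 9.
A monopolist hires until marginal revenue product equals the wage: MR·MP_L = w.
(99.5 − 4.5L)·9 = 126, so L = 19.

L* = 19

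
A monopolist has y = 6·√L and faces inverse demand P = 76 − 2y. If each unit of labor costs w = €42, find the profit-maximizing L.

L* = 4

Marginal revenue from the inverse demand is MR = 76 − 4y.
The marginal product is MP_L = 3·L^(-1/2).
A monopolist hires until marginal revenue product equals the wage: MR·MP_L = w.
At L, y = 6·√L. Substituting and solving: (76 − 24·√L)·3·L^(-1/2) = 42 gives L = 4.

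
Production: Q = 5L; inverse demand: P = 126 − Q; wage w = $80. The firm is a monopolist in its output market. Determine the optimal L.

Marginal revenue from the inverse demand is MR = 126 − 2Q.
The marginal product is MP_L = 5.
A monopolist hires until marginal revenue product equals the wage: MR·MP_L = w.
(126 − 10L)·5 = 80, so L = 11.

L* = 11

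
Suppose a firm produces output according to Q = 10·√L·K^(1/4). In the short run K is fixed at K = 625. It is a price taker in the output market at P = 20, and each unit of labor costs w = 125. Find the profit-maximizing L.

With K = 625, MP_L = (1/2)·10·L^(-1/2)·625^(1/4) = 25·L^(-1/2).
Profit maximization for a price taker requires P·MP_L = w: 20·25·L^(-1/2) = 125.
So L^(-1/2) = 0.25, which gives L = 16.

L* = 16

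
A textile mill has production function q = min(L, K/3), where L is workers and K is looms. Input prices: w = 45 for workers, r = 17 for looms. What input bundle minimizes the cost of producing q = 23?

With a fixed-proportions technology, the cost-minimizing bundle uses no slack in either input: L = K/3 = q.
So L = 23 and K = 3·23 = 69.

L* = 23, K* = 69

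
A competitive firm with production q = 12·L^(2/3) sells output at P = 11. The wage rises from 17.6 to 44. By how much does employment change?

From P·MP_L = w with MP_L = 8·L^(-1/3), the labor demand is L(w) = (88/w)^(3).
At w = 17.6: L = 125. At w = 44: L = 8.
ΔL = 8 − 125 = -117.

ΔL = -117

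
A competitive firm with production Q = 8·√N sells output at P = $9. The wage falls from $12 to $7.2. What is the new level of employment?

From P·MP_N = w with MP_N = 4·N^(-1/2), the labor demand is N(w) = (36/w)^(2).
At w = 12: N = 9. At w = 7.2: N = 25.

N* = 25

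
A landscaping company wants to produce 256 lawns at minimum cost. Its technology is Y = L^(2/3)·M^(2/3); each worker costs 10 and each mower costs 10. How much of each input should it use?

Cost minimization requires the marginal rate of technical substitution to equal the input-price ratio: MP_L/MP_M = w/r.
Here MP_L/MP_M = (2/3)·(M/L)/(2/3) = (M/L). Setting this equal to 10/10 = 1 gives M = L.
Substituting into Y = 256: L^(2/3)·(L)^(2/3) = 256.
Solving, L = 64 and M = 64.

L* = 64, M* = 64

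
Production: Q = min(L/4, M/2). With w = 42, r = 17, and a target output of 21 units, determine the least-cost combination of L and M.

With a fixed-proportions technology, the cost-minimizing bundle uses no slack in either input: L/4 = M/2 = Q.
So L = 4·21 = 84 and M = 2·21 = 42.

L* = 84, M* = 42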